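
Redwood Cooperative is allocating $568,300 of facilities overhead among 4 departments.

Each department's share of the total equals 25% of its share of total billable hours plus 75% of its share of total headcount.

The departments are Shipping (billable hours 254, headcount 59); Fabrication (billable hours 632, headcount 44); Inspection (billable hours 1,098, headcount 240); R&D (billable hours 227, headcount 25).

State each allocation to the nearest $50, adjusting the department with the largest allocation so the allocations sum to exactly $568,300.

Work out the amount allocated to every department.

Shipping: $84,650 | Fabrication: $91,550 | Inspection: $348,550 | R&D: $43,550

Totals — billable hours 2,211, headcount 368.
Combined weights (25% billable hours + 75% headcount): Shipping 0.1490; Fabrication 0.1611; Inspection 0.6133; R&D 0.0766.
Unrounded shares: Shipping 84,656.58; Fabrication 91,572.90; Inspection 348,528.39; R&D 43,542.13.
After rounding ($50): Shipping $84,650; Fabrication $91,550; Inspection $348,550; R&D $43,550. Sum = $568,300.
Rounded total matches; no reconciliation needed.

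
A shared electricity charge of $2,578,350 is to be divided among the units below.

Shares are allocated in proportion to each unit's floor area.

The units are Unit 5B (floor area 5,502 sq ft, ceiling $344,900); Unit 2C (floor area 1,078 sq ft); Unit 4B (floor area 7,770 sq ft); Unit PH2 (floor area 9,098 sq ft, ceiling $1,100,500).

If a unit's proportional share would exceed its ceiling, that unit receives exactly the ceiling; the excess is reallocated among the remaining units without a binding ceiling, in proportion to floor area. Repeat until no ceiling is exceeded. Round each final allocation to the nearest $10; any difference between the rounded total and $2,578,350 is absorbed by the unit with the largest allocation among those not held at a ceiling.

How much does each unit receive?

Unit 5B: $344,900 | Unit 2C: $138,030 | Unit 4B: $994,920 | Unit PH2: $1,100,500

Total floor area = 23,448.
Proportional shares (ignoring caps): Unit 5B 605,001.78; Unit 2C 118,537.24; Unit 4B 854,391.82; Unit PH2 1,000,419.15.
Held at cap: Unit 5B ($344,900); residual $2,233,450 reallocated over remaining floor area 17,946.
Held at cap: Unit PH2 ($1,100,500); residual $1,132,950 reallocated over remaining floor area 8,848.
Redistributed shares: Unit 2C 138,033.47 → $138,030; Unit 4B 994,916.53 → $994,920.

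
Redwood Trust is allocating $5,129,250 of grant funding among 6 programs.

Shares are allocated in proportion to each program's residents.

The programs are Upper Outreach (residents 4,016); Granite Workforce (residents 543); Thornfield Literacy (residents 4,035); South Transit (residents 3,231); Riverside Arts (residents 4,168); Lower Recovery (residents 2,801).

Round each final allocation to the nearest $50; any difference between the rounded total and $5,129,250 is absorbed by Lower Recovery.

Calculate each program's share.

Upper Outreach: $1,096,050; Granite Workforce: $148,200; Thornfield Literacy: $1,101,250; South Transit: $881,800; Riverside Arts: $1,137,550; Lower Recovery: $764,400

Total residents = 18,794.
Raw shares: Upper Outreach 4,016/18,794 × $5,129,250 = 1,096,044.91; Granite Workforce 543/18,794 × $5,129,250 = 148,195.31; Thornfield Literacy 4,035/18,794 × $5,129,250 = 1,101,230.38; South Transit 3,231/18,794 × $5,129,250 = 881,803.06; Riverside Arts 4,168/18,794 × $5,129,250 = 1,137,528.68; Lower Recovery 2,801/18,794 × $5,129,250 = 764,447.66.
At nearest $50: Upper Outreach $1,096,050; Granite Workforce $148,200; Thornfield Literacy $1,101,250; South Transit $881,800; Riverside Arts $1,137,550; Lower Recovery $764,450. Sum = $5,129,300.
Difference $5,129,250 − $5,129,300 = −$50 applied to Lower Recovery: Lower Recovery becomes $764,400.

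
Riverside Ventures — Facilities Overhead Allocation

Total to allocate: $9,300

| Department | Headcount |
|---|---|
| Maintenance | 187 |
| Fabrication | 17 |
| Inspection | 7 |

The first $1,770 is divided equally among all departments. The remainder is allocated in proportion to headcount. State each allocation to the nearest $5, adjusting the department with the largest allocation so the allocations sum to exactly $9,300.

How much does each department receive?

Maintenance: $7,265; Fabrication: $1,195; Inspection: $840

Equal tier: $1,770 ÷ 3 = $590 apiece.
Remainder $7,530 by headcount (total 211): Maintenance 6,673.51 → $6,675; Fabrication 606.68 → $605; Inspection 249.81 → $250.
Totals: Maintenance $590 + $6,675 = $7,265; Fabrication $590 + $605 = $1,195; Inspection $590 + $250 = $840.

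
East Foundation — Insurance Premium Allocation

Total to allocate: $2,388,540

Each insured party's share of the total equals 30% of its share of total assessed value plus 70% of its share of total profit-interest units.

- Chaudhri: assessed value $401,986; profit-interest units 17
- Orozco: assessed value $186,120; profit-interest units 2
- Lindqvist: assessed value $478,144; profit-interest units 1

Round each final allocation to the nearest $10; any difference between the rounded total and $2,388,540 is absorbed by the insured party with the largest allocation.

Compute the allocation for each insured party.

Chaudhri: $1,691,330; Orozco: $292,280; Lindqvist: $404,930

Assessed value total 1,066,250; profit-interest units total 20.
Composite weights (30% assessed value + 70% profit-interest units): Chaudhri 0.7081; Orozco 0.1224; Lindqvist 0.1695.
Proportional shares: Chaudhri 1,691,331.73; Orozco 292,277.77; Lindqvist 404,930.50.
At nearest $10: Chaudhri $1,691,330; Orozco $292,280; Lindqvist $404,930. Sum = $2,388,540.
Sum already equals the total — no adjustment.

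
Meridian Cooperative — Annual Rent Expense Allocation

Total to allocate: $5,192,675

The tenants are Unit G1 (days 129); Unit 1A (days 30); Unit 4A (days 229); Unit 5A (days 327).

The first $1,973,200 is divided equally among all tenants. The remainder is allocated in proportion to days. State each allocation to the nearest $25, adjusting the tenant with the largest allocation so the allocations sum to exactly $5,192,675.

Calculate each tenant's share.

Unit G1: $1,074,150 · Unit 1A: $628,375 · Unit 4A: $1,524,425 · Unit 5A: $1,965,725

Equal tier: $1,973,200 ÷ 4 = $493,300 apiece.
Remainder $3,219,475 by days (total 715): Unit G1 580,856.33 → $580,850; Unit 1A 135,082.87 → $135,075; Unit 4A 1,031,132.55 → $1,031,125; Unit 5A 1,472,403.25 → $1,472,400.
Rounding difference +$25 on remainder applied to Unit 5A.
Totals: Unit G1 $493,300 + $580,850 = $1,074,150; Unit 1A $493,300 + $135,075 = $628,375; Unit 4A $493,300 + $1,031,125 = $1,524,425; Unit 5A $493,300 + $1,472,425 = $1,965,725.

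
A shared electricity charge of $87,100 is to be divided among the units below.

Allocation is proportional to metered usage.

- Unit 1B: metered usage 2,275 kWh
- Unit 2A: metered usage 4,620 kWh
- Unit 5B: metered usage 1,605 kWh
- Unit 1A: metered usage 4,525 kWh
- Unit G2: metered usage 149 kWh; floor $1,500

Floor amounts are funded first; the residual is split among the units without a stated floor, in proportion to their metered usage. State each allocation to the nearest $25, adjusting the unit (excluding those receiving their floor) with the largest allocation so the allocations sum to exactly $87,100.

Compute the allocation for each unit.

Unit 1B: $14,950 · Unit 2A: $30,350 · Unit 5B: $10,550 · Unit 1A: $29,750 · Unit G2: $1,500

Fund the minimums — Unit G2 $1,500. Remaining pool $85,600.
Remaining pool split over remaining metered usage 13,025: Unit 1B 14,951.25 → $14,950; Unit 2A 30,362.53 → $30,375; Unit 5B 10,548.02 → $10,550; Unit 1A 29,738.20 → $29,750.
Rounding difference −$25 applied to Unit 2A → $30,350.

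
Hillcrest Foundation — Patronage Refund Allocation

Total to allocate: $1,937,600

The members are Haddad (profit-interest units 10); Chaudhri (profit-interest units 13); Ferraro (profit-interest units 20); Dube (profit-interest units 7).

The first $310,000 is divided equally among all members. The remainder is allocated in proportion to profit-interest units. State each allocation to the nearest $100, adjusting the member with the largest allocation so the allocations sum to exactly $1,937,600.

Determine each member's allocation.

Haddad: $403,000 · Chaudhri: $500,700 · Ferraro: $728,500 · Dube: $305,400

Equal tier: $310,000 ÷ 4 = $77,500 apiece.
Remainder $1,627,600 by profit-interest units (total 50): Haddad 325,520.00 → $325,500; Chaudhri 423,176.00 → $423,200; Ferraro 651,040.00 → $651,000; Dube 227,864.00 → $227,900.
Totals: Haddad $77,500 + $325,500 = $403,000; Chaudhri $77,500 + $423,200 = $500,700; Ferraro $77,500 + $651,000 = $728,500; Dube $77,500 + $227,900 = $305,400.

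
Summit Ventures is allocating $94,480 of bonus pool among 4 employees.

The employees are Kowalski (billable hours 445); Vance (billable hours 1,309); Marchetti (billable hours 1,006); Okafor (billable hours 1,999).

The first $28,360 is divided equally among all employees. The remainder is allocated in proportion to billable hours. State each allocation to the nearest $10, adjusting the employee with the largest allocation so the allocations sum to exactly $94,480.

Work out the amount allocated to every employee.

Kowalski: $13,270; Vance: $25,280; Marchetti: $21,070; Okafor: $34,860

Equal tier: $28,360 ÷ 4 = $7,090 apiece.
Remainder $66,120 by billable hours (total 4,759): Kowalski 6,182.69 → $6,180; Vance 18,186.82 → $18,190; Marchetti 13,977.04 → $13,980; Okafor 27,773.46 → $27,770.
Totals: Kowalski $7,090 + $6,180 = $13,270; Vance $7,090 + $18,190 = $25,280; Marchetti $7,090 + $13,980 = $21,070; Okafor $7,090 + $27,770 = $34,860.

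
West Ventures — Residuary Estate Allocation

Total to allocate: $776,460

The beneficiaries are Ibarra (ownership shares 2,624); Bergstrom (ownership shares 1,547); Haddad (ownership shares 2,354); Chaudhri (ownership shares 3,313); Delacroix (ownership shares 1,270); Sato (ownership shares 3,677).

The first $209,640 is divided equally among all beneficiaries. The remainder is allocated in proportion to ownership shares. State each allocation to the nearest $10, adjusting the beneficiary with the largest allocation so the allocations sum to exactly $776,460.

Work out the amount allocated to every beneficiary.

$209,640 shared equally gives $34,940 per beneficiary.
Remainder $566,820 by ownership shares (total 14,785): Ibarra 100,597.61 → $100,600; Bergstrom 59,308.12 → $59,310; Haddad 90,246.48 → $90,250; Chaudhri 127,012.15 → $127,010; Delacroix 48,688.63 → $48,690; Sato 140,967.00 → $140,970.
Rounding difference −$10 on remainder applied to Sato.
Totals: Ibarra $34,940 + $100,600 = $135,540; Bergstrom $34,940 + $59,310 = $94,250; Haddad $34,940 + $90,250 = $125,190; Chaudhri $34,940 + $127,010 = $161,950; Delacroix $34,940 + $48,690 = $83,630; Sato $34,940 + $140,960 = $175,900.

Ibarra: $135,540 · Bergstrom: $94,250 · Haddad: $125,190 · Chaudhri: $161,950 · Delacroix: $83,630 · Sato: $175,900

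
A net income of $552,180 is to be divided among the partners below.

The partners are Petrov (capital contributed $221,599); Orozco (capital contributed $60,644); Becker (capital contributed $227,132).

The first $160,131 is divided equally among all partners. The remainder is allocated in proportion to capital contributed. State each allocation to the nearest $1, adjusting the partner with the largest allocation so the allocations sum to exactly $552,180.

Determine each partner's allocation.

First tranche $160,131 split equally: $53,377 each.
Remainder $392,049 by capital contributed (total 509,375): Petrov 170,557.38 → $170,557; Orozco 46,675.67 → $46,676; Becker 174,815.95 → $174,816.
Totals: Petrov $53,377 + $170,557 = $223,934; Orozco $53,377 + $46,676 = $100,053; Becker $53,377 + $174,816 = $228,193.

Petrov: $223,934; Orozco: $100,053; Becker: $228,193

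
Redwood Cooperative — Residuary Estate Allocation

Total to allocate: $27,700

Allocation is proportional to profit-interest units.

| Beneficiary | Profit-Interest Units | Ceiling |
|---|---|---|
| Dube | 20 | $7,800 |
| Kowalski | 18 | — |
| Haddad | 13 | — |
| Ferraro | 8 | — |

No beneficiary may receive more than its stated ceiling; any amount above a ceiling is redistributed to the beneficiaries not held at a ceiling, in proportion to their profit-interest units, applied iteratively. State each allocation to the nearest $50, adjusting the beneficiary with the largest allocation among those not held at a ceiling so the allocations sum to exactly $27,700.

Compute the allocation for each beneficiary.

Sum of profit-interest units: 59.
Unconstrained shares: Dube 9,389.83; Kowalski 8,450.85; Haddad 6,103.39; Ferraro 3,755.93.
Capped: Dube ($7,800); remaining pool $19,900 reallocated over remaining profit-interest units 39.
Redistributed shares: Kowalski 9,184.62 → $9,200; Haddad 6,633.33 → $6,650; Ferraro 4,082.05 → $4,100.
Rounding difference −$50 applied to Kowalski → $9,150.

Dube: $7,800 · Kowalski: $9,150 · Haddad: $6,650 · Ferraro: $4,100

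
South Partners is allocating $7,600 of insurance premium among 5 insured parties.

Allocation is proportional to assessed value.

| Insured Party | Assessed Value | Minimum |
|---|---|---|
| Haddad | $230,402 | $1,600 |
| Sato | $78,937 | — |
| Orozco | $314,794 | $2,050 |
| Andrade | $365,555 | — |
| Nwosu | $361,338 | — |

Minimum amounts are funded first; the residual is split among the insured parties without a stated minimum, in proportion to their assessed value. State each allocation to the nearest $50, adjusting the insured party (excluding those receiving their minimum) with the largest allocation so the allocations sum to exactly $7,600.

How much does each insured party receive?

Minimums first: Haddad $1,600; Orozco $2,050. Remaining pool $3,950.
Remaining pool split over remaining assessed value 805,830: Sato 386.93 → $400; Andrade 1,791.87 → $1,800; Nwosu 1,771.20 → $1,750.

Haddad: $1,600 | Sato: $400 | Orozco: $2,050 | Andrade: $1,800 | Nwosu: $1,750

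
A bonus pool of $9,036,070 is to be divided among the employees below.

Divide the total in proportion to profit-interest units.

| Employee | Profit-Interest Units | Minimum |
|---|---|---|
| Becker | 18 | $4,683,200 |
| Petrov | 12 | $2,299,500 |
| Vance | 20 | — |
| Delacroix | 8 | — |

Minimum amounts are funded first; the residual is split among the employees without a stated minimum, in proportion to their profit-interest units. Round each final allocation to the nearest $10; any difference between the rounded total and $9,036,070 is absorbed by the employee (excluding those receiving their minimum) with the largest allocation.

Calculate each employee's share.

Minimums first: Becker $4,683,200; Petrov $2,299,500. Balance $2,053,370.
Balance split over remaining profit-interest units 28: Vance 1,466,692.86 → $1,466,690; Delacroix 586,677.14 → $586,680.

Becker: $4,683,200 | Petrov: $2,299,500 | Vance: $1,466,690 | Delacroix: $586,680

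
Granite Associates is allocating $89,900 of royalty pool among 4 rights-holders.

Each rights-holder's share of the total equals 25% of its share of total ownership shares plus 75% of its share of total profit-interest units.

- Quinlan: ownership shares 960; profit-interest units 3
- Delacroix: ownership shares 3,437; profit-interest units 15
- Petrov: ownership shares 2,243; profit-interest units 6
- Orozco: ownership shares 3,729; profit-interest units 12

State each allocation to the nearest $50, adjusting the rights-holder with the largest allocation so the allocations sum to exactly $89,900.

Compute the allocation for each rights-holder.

Quinlan: $7,700 | Delacroix: $35,550 | Petrov: $16,100 | Orozco: $30,550

Totals — ownership shares 10,369, profit-interest units 36.
Composite weights (25% ownership shares + 75% profit-interest units): Quinlan 0.0856; Delacroix 0.3954; Petrov 0.1791; Orozco 0.3399.
Raw shares: Quinlan 7,699.57; Delacroix 35,543.51; Petrov 16,099.24; Orozco 30,557.68.
After rounding ($50): Quinlan $7,700; Delacroix $35,550; Petrov $16,100; Orozco $30,550. Sum = $89,900.
Rounded total matches; no reconciliation needed.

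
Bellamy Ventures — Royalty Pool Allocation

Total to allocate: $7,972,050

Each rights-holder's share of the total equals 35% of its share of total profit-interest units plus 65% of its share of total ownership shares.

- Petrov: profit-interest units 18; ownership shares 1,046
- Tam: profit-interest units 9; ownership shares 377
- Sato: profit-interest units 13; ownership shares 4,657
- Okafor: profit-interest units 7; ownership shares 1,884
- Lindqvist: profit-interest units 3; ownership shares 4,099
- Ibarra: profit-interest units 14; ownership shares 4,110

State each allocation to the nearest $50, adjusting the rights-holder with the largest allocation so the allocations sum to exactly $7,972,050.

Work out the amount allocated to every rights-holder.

Profit-interest units total 64; ownership shares total 16,173.
Combined weights (35% profit-interest units + 65% ownership shares): Petrov 0.1405; Tam 0.0644; Sato 0.2583; Okafor 0.1140; Lindqvist 0.1811; Ibarra 0.2417.
Proportional shares: Petrov 1,119,887.29; Tam 513,165.21; Sato 2,058,866.68; Okafor 908,814.02; Lindqvist 1,444,111.88; Ibarra 1,927,204.92.
Rounded to nearest $50: Petrov $1,119,900; Tam $513,150; Sato $2,058,850; Okafor $908,800; Lindqvist $1,444,100; Ibarra $1,927,200. Sum = $7,972,000.
Difference $7,972,050 − $7,972,000 = +$50 applied to largest allocation (Sato): Sato becomes $2,058,900.

Petrov: $1,119,900; Tam: $513,150; Sato: $2,058,900; Okafor: $908,800; Lindqvist: $1,444,100; Ibarra: $1,927,200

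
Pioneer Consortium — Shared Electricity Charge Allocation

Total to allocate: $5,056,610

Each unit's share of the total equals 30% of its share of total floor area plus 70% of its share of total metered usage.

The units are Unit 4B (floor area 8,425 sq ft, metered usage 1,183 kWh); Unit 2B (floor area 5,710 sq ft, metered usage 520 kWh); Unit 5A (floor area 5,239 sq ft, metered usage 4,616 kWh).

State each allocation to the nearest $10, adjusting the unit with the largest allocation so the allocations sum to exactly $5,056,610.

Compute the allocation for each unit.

Floor area total 19,374; metered usage total 6,319.
Combined weights (30% floor area + 70% metered usage): Unit 4B 0.2615; Unit 2B 0.1460; Unit 5A 0.5925.
Unrounded shares: Unit 4B 1,322,341.76; Unit 2B 738,373.87; Unit 5A 2,995,894.37.
Rounded to nearest $10: Unit 4B $1,322,340; Unit 2B $738,370; Unit 5A $2,995,890. Sum = $5,056,600.
Difference $5,056,610 − $5,056,600 = +$10 applied to largest allocation (Unit 5A): Unit 5A becomes $2,995,900.

Unit 4B: $1,322,340; Unit 2B: $738,370; Unit 5A: $2,995,900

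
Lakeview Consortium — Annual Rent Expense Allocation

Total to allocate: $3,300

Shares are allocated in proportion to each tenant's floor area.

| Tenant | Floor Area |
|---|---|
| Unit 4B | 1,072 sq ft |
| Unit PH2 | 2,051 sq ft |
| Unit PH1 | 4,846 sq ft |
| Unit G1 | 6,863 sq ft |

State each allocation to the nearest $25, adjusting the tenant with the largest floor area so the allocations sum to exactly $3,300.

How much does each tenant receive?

Total floor area = 1,072 + 2,051 + 4,846 + 6,863 = 14,832.
Unrounded shares: Unit 4B 238.51; Unit PH2 456.33; Unit PH1 1,078.20; Unit G1 1,526.96.
At nearest $25: Unit 4B $250; Unit PH2 $450; Unit PH1 $1,075; Unit G1 $1,525. Sum = $3,300.
Sum already equals the total — no adjustment.

Unit 4B: $250 | Unit PH2: $450 | Unit PH1: $1,075 | Unit G1: $1,525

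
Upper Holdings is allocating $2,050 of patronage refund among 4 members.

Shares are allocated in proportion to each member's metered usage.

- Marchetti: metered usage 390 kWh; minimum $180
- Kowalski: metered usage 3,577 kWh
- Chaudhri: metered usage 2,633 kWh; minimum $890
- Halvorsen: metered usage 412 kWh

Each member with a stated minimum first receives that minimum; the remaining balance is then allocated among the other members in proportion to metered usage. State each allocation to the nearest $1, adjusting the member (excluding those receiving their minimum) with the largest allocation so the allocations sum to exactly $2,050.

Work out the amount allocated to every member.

Guaranteed amounts: Marchetti $180; Chaudhri $890. Balance $980.
Balance split over remaining metered usage 3,989: Kowalski 878.78 → $879; Halvorsen 101.22 → $101.

Marchetti: $180; Kowalski: $879; Chaudhri: $890; Halvorsen: $101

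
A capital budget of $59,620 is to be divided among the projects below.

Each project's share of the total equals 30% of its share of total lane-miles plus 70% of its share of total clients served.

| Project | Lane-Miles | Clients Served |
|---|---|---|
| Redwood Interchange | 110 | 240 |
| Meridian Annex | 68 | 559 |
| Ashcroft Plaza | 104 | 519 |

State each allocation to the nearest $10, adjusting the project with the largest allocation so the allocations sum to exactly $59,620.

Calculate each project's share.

Lane-miles total 282; clients served total 1,318.
Blended shares (30% lane-miles + 70% clients served): Redwood Interchange 0.2445; Meridian Annex 0.3692; Ashcroft Plaza 0.3863.
Pro-rata amounts: Redwood Interchange 14,576.32; Meridian Annex 22,013.47; Ashcroft Plaza 23,030.21.
Rounded to nearest $10: Redwood Interchange $14,580; Meridian Annex $22,010; Ashcroft Plaza $23,030. Sum = $59,620.
Sum already equals the total — no adjustment.

Redwood Interchange: $14,580; Meridian Annex: $22,010; Ashcroft Plaza: $23,030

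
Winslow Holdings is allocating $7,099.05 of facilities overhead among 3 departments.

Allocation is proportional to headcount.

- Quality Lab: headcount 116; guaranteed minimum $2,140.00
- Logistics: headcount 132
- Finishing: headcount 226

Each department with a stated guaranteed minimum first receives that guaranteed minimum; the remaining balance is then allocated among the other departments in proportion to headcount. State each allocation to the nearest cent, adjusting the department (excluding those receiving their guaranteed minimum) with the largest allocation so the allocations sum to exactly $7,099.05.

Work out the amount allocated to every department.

Quality Lab: $2,140.00 | Logistics: $1,828.48 | Finishing: $3,130.57

Guaranteed amounts: Quality Lab $2,140.00. Remaining pool $4,959.05.
Remaining pool split over remaining headcount 358: Logistics 1,828.4765 → $1,828.48; Finishing 3,130.5735 → $3,130.57.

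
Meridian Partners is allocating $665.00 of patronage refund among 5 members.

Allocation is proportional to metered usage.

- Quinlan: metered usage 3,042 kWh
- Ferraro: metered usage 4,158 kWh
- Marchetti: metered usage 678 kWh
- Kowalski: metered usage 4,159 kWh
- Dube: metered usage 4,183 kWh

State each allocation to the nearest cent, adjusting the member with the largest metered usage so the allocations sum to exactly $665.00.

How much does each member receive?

Quinlan: $124.72 | Ferraro: $170.47 | Marchetti: $27.80 | Kowalski: $170.51 | Dube: $171.50

Sum of metered usage: 3,042 + 4,158 + 678 + 4,159 + 4,183 = 16,220.
Proportional shares: Quinlan 124.7182; Ferraro 170.4729; Marchetti 27.7972; Kowalski 170.5139; Dube 171.4978.
Rounded to nearest cent: Quinlan $124.72; Ferraro $170.47; Marchetti $27.80; Kowalski $170.51; Dube $171.50. Sum = $665.00.
Sum already equals the total — no adjustment.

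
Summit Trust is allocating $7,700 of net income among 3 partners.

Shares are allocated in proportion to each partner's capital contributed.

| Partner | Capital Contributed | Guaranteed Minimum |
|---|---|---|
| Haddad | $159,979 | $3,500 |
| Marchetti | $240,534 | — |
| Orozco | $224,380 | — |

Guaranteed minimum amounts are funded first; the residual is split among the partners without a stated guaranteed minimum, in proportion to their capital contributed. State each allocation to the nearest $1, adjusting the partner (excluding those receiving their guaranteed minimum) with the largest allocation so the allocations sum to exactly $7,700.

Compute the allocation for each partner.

Guaranteed amounts: Haddad $3,500. Remaining pool $4,200.
Remaining pool split over remaining capital contributed 464,914: Marchetti 2,172.97 → $2,173; Orozco 2,027.03 → $2,027.

Haddad: $3,500 · Marchetti: $2,173 · Orozco: $2,027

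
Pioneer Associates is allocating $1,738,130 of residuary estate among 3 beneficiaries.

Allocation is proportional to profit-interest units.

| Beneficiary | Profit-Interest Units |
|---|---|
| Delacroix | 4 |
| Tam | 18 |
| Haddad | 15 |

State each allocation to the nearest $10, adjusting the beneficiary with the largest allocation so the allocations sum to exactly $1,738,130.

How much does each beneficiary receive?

Delacroix: $187,910; Tam: $845,570; Haddad: $704,650

Profit-interest units total: 37.
Unrounded shares: Delacroix 4/37 × $1,738,130 = 187,905.95; Tam 18/37 × $1,738,130 = 845,576.76; Haddad 15/37 × $1,738,130 = 704,647.30.
Rounded to nearest $10: Delacroix $187,910; Tam $845,580; Haddad $704,650. Sum = $1,738,140.
Difference $1,738,130 − $1,738,140 = −$10 applied to largest allocation (Tam): Tam becomes $845,570.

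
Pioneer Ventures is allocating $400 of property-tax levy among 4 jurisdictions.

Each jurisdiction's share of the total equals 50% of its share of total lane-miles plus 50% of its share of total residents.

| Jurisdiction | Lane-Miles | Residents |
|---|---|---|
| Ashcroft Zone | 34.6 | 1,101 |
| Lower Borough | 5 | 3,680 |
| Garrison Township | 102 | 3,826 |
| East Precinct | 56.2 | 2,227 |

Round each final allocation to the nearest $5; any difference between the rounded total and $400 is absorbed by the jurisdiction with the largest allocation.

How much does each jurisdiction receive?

Lane-miles total 197.8; residents total 10,834.
Blended shares (50% lane-miles + 50% residents): Ashcroft Zone 0.1383; Lower Borough 0.1825; Garrison Township 0.4344; East Precinct 0.2448.
Raw shares: Ashcroft Zone 55.31; Lower Borough 72.99; Garrison Township 173.76; East Precinct 97.94.
Rounded to nearest $5: Ashcroft Zone $55; Lower Borough $75; Garrison Township $175; East Precinct $100. Sum = $405.
Difference $400 − $405 = −$5 applied to largest allocation (Garrison Township): Garrison Township becomes $170.

Ashcroft Zone: $55 | Lower Borough: $75 | Garrison Township: $170 | East Precinct: $100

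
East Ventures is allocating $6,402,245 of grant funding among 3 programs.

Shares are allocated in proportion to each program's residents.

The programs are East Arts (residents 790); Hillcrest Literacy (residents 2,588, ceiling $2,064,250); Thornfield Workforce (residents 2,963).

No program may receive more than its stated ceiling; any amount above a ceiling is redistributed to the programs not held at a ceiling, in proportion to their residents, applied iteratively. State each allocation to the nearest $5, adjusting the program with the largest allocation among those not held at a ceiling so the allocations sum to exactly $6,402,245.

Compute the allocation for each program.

East Arts: $913,140 | Hillcrest Literacy: $2,064,250 | Thornfield Workforce: $3,424,855

Total residents = 6,341.
Proportional shares (ignoring caps): East Arts 797,630.27; Hillcrest Literacy 2,612,996.38; Thornfield Workforce 2,991,618.35.
Capped: Hillcrest Literacy ($2,064,250); residual $4,337,995 reallocated over remaining residents 3,753.
Redistributed shares: East Arts 913,140.43 → $913,140; Thornfield Workforce 3,424,854.57 → $3,424,855.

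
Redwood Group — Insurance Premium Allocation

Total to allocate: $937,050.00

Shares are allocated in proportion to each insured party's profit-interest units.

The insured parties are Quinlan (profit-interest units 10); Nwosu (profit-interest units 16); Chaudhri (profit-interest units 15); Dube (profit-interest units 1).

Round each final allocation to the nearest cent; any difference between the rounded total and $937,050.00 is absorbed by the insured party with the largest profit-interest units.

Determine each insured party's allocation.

Total profit-interest units = 10 + 16 + 15 + 1 = 42.
Proportional shares: Quinlan 223,107.1429; Nwosu 356,971.4286; Chaudhri 334,660.7143; Dube 22,310.7143.
At nearest cent: Quinlan $223,107.14; Nwosu $356,971.43; Chaudhri $334,660.71; Dube $22,310.71. Sum = $937,049.99.
Difference $937,050.00 − $937,049.99 = +$0.01 applied to largest profit-interest units (Nwosu): Nwosu becomes $356,971.44.

Quinlan: $223,107.14; Nwosu: $356,971.44; Chaudhri: $334,660.71; Dube: $22,310.71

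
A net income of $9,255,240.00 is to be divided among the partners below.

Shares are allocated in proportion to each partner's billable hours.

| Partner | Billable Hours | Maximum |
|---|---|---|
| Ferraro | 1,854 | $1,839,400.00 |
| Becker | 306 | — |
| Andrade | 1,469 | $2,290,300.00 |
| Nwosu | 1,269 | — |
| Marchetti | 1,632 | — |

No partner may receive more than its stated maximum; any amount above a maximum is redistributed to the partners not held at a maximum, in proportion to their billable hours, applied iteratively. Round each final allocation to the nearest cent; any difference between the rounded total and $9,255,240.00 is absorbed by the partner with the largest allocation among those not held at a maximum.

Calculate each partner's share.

Sum of billable hours: 6,530.
Proportional shares (ignoring caps): Ferraro 2,627,751.1424; Becker 433,706.4992; Andrade 2,082,074.6646; Nwosu 1,798,606.3645; Marchetti 2,313,101.3292.
Cap binds for Ferraro ($1,839,400.00); remaining pool $7,415,840.00 reallocated over remaining billable hours 4,676.
Cap binds for Andrade ($2,290,300.00); remaining pool $5,125,540.00 reallocated over remaining billable hours 3,207.
Shares after redistribution: Becker 489,059.9439 → $489,059.94; Nwosu 2,028,160.3555 → $2,028,160.36; Marchetti 2,608,319.7007 → $2,608,319.70.

Ferraro: $1,839,400.00 · Becker: $489,059.94 · Andrade: $2,290,300.00 · Nwosu: $2,028,160.36 · Marchetti: $2,608,319.70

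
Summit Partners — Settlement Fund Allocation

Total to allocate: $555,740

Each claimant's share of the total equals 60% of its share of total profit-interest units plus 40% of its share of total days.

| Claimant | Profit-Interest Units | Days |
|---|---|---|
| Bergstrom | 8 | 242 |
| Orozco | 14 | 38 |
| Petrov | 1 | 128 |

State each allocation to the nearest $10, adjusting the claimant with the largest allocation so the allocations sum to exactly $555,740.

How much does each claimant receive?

Bergstrom: $247,830; Orozco: $223,670; Petrov: $84,240

Totals — profit-interest units 23, days 408.
Combined weights (60% profit-interest units + 40% days): Bergstrom 0.4460; Orozco 0.4025; Petrov 0.1516.
Raw shares: Bergstrom 247,832.56; Orozco 223,669.95; Petrov 84,237.49.
Rounded to nearest $10: Bergstrom $247,830; Orozco $223,670; Petrov $84,240. Sum = $555,740.
No rounding difference to absorb.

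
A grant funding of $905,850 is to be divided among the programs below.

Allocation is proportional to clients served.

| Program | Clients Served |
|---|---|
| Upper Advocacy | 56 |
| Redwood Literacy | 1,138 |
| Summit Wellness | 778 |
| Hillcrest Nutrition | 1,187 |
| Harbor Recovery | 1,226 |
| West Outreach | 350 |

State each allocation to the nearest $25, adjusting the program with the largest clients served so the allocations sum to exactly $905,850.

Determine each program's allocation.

Combined clients served = 56 + 1,138 + 778 + 1,187 + 1,226 + 350 = 4,735.
Raw shares: Upper Advocacy 10,713.33; Redwood Literacy 217,710.10; Summit Wellness 148,838.71; Hillcrest Nutrition 227,084.26; Harbor Recovery 234,545.32; West Outreach 66,958.29.
At nearest $25: Upper Advocacy $10,725; Redwood Literacy $217,700; Summit Wellness $148,850; Hillcrest Nutrition $227,075; Harbor Recovery $234,550; West Outreach $66,950. Sum = $905,850.
No rounding difference to absorb.

Upper Advocacy: $10,725 · Redwood Literacy: $217,700 · Summit Wellness: $148,850 · Hillcrest Nutrition: $227,075 · Harbor Recovery: $234,550 · West Outreach: $66,950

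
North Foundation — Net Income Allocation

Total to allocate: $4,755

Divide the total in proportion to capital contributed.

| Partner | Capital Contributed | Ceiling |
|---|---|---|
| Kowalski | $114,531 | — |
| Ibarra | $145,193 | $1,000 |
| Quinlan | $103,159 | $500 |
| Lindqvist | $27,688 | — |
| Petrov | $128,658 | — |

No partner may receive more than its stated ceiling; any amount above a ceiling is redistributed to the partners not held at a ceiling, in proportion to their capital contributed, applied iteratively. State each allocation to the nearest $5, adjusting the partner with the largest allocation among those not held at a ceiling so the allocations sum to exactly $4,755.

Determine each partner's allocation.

Total capital contributed = 519,229.
Unconstrained shares: Kowalski 1,048.85; Ibarra 1,329.65; Quinlan 944.71; Lindqvist 253.56; Petrov 1,178.23.
Held at cap: Ibarra ($1,000), Quinlan ($500); residual $3,255 reallocated over remaining capital contributed 270,877.
Shares after redistribution: Kowalski 1,376.26 → $1,375; Lindqvist 332.71 → $335; Petrov 1,546.02 → $1,545.

Kowalski: $1,375 | Ibarra: $1,000 | Quinlan: $500 | Lindqvist: $335 | Petrov: $1,545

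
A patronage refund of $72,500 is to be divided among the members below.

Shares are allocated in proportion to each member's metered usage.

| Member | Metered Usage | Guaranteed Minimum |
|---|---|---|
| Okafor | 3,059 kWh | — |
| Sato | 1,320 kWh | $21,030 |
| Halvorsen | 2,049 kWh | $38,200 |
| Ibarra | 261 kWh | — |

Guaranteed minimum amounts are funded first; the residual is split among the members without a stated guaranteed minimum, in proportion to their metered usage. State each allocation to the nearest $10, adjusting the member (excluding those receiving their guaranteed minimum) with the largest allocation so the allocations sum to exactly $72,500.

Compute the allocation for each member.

Fund the minimums — Sato $21,030; Halvorsen $38,200. Remaining pool $13,270.
Remaining pool split over remaining metered usage 3,320: Okafor 12,226.79 → $12,230; Ibarra 1,043.21 → $1,040.

Okafor: $12,230 · Sato: $21,030 · Halvorsen: $38,200 · Ibarra: $1,040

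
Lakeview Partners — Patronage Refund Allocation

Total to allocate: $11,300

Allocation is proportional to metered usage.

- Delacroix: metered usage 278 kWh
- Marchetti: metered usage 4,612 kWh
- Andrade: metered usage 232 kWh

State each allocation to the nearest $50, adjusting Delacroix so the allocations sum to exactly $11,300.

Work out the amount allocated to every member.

Metered usage total: 5,122.
Proportional shares: Delacroix 278/5,122 × $11,300 = 613.32; Marchetti 4,612/5,122 × $11,300 = 10,174.85; Andrade 232/5,122 × $11,300 = 511.83.
After rounding ($50): Delacroix $600; Marchetti $10,150; Andrade $500. Sum = $11,250.
Difference $11,300 − $11,250 = +$50 applied to Delacroix: Delacroix becomes $650.

Delacroix: $650 · Marchetti: $10,150 · Andrade: $500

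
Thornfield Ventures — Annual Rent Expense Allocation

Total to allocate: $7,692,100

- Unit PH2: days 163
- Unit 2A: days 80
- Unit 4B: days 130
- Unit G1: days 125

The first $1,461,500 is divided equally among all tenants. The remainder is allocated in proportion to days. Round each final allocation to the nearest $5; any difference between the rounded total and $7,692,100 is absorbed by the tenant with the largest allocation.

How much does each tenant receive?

Unit PH2: $2,404,710 · Unit 2A: $1,366,275 · Unit 4B: $1,991,835 · Unit G1: $1,929,280

Equal tier: $1,461,500 ÷ 4 = $365,375 apiece.
Remainder $6,230,600 by days (total 498): Unit PH2 2,039,332.93 → $2,039,335; Unit 2A 1,000,899.60 → $1,000,900; Unit 4B 1,626,461.85 → $1,626,460; Unit G1 1,563,905.62 → $1,563,905.
Totals: Unit PH2 $365,375 + $2,039,335 = $2,404,710; Unit 2A $365,375 + $1,000,900 = $1,366,275; Unit 4B $365,375 + $1,626,460 = $1,991,835; Unit G1 $365,375 + $1,563,905 = $1,929,280.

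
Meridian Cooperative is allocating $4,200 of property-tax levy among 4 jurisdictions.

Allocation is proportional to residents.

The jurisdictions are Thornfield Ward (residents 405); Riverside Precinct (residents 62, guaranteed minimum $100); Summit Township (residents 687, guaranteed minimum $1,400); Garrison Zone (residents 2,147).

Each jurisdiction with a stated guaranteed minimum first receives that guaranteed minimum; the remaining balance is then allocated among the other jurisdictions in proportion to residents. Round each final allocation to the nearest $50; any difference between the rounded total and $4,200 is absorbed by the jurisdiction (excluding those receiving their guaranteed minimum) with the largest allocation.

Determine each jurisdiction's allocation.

Thornfield Ward: $450 · Riverside Precinct: $100 · Summit Township: $1,400 · Garrison Zone: $2,250

Fund the minimums — Riverside Precinct $100; Summit Township $1,400. Remaining pool $2,700.
Remaining pool split over remaining residents 2,552: Thornfield Ward 428.49 → $450; Garrison Zone 2,271.51 → $2,250.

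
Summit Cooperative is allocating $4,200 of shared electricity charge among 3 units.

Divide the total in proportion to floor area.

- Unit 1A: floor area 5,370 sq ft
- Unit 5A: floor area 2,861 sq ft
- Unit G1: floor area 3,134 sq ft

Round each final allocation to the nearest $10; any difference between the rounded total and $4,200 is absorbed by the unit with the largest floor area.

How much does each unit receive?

Combined floor area = 5,370 + 2,861 + 3,134 = 11,365.
Unrounded shares: Unit 1A 1,984.51; Unit 5A 1,057.30; Unit G1 1,158.19.
At nearest $10: Unit 1A $1,980; Unit 5A $1,060; Unit G1 $1,160. Sum = $4,200.
No rounding difference to absorb.

Unit 1A: $1,980; Unit 5A: $1,060; Unit G1: $1,160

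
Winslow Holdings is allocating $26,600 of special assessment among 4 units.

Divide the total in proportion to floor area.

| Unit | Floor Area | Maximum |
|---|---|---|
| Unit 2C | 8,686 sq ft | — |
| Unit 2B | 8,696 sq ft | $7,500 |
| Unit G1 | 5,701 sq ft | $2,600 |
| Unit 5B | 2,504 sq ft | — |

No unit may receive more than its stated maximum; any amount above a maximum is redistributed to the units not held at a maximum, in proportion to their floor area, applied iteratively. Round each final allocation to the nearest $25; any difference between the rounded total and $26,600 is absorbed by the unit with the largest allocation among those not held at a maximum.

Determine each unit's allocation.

Sum of floor area: 25,587.
Pro-rata shares before constraints: Unit 2C 9,029.88; Unit 2B 9,040.28; Unit G1 5,926.70; Unit 5B 2,603.13.
Cap binds for Unit 2B ($7,500), Unit G1 ($2,600); residual $16,500 reallocated over remaining floor area 11,190.
Remaining shares: Unit 2C 12,807.77 → $12,800; Unit 5B 3,692.23 → $3,700.

Unit 2C: $12,800 | Unit 2B: $7,500 | Unit G1: $2,600 | Unit 5B: $3,700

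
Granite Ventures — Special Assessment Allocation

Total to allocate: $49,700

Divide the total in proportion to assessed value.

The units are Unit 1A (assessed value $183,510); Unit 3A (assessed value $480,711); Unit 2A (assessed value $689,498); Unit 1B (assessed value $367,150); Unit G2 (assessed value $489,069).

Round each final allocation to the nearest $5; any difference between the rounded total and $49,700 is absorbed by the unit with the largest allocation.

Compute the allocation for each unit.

Sum of assessed value: 2,209,938.
Unrounded shares: Unit 1A 183,510/2,209,938 × $49,700 = 4,127.01; Unit 3A 480,711/2,209,938 × $49,700 = 10,810.86; Unit 2A 689,498/2,209,938 × $49,700 = 15,506.34; Unit 1B 367,150/2,209,938 × $49,700 = 8,256.95; Unit G2 489,069/2,209,938 × $49,700 = 10,998.83.
Rounded to nearest $5: Unit 1A $4,125; Unit 3A $10,810; Unit 2A $15,505; Unit 1B $8,255; Unit G2 $11,000. Sum = $49,695.
Difference $49,700 − $49,695 = +$5 applied to largest allocation (Unit 2A): Unit 2A becomes $15,510.

Unit 1A: $4,125 · Unit 3A: $10,810 · Unit 2A: $15,510 · Unit 1B: $8,255 · Unit G2: $11,000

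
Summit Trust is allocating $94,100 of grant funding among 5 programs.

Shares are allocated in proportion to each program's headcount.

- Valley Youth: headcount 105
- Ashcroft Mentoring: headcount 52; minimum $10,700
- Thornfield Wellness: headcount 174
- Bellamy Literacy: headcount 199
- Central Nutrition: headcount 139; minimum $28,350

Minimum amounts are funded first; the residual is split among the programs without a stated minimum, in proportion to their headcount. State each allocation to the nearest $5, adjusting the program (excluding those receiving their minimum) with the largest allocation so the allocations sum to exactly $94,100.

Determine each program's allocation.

Valley Youth: $12,095; Ashcroft Mentoring: $10,700; Thornfield Wellness: $20,040; Bellamy Literacy: $22,915; Central Nutrition: $28,350

Minimums first: Ashcroft Mentoring $10,700; Central Nutrition $28,350. Balance $55,050.
Balance split over remaining headcount 478: Valley Youth 12,092.57 → $12,095; Thornfield Wellness 20,039.12 → $20,040; Bellamy Literacy 22,918.31 → $22,920.
Rounding difference −$5 applied to Bellamy Literacy → $22,915.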